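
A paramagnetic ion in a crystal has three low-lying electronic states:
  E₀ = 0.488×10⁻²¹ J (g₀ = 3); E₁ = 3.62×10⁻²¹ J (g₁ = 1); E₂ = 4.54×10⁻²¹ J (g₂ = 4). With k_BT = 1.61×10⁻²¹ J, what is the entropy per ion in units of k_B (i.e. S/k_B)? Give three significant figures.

Eᵢ/kT = 0.30311, 2.2484, 2.8199.
Z = Σ gᵢe^(−Eᵢ/kT) = 3·e^(−0.30311) + 1·e^(−2.2484) + 4·e^(−2.8199) = 2.2156 + 0.10557 + 0.23845 = 2.5596.
⟨E⟩ = Σ EᵢPᵢ = 0.99466 ×10⁻²¹ J.
S/k_B = ln Z + ⟨E⟩/kT = ln(2.5596) + 0.99466/1.61 = 0.93985 + 0.61780 = 1.56.

1.56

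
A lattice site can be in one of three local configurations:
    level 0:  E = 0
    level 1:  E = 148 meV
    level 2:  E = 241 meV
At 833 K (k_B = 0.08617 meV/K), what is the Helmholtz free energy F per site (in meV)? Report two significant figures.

k_BT = 0.08617 × 833 K = 71.78 meV.
Eᵢ/kT = 0, 2.062, 3.357.
Z = Σ e^(−Eᵢ/kT) = e^(−0) + e^(−2.062) + e^(−3.357) = 1.000 + 0.1272 + 0.03484 = 1.162.
F = −kT ln Z = −71.78 × ln(1.162) = −71.78 × 0.1501 = -11 meV.

-11 meV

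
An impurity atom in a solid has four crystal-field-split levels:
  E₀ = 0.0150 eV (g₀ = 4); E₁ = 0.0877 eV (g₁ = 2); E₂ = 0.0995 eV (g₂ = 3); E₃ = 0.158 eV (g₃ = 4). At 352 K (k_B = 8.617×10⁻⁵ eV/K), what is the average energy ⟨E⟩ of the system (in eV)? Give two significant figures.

0.023 eV

k_BT = 8.617×10⁻⁵ × 352 K = 0.03033 eV.
Eᵢ/kT = 0.4946, 2.892, 3.281, 5.209.
Z = Σ gᵢe^(−Eᵢ/kT) = 4·e^(−0.4946) + 2·e^(−2.892) + 3·e^(−3.281) + 4·e^(−5.209) = 2.439 + 0.1109 + 0.1128 + 0.02187 = 2.685.
⟨E⟩ = Σ Eᵢ gᵢe^(−Eᵢ/kT) / Z = (0.0150·2.439 + 0.0877·0.1109 + 0.0995·0.1128 + 0.158·0.02187) / 2.685 = 0.023 eV.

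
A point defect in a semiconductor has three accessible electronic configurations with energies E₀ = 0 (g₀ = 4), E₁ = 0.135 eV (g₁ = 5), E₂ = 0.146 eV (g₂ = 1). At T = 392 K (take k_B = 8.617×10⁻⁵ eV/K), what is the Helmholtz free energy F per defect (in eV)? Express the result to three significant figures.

k_BT = 8.617×10⁻⁵ × 392 K = 0.033779 eV.
Eᵢ/kT = 0, 3.9966, 4.3222.
Z = Σ gᵢe^(−Eᵢ/kT) = 4·e^(−0) + 5·e^(−3.9966) + 1·e^(−4.3222) = 4.0000 + 0.091890 + 0.013271 = 4.1052.
F = −kT ln Z = −0.033779 × ln(4.1052) = −0.033779 × 1.4123 = -0.0477 eV.

-0.0477 eV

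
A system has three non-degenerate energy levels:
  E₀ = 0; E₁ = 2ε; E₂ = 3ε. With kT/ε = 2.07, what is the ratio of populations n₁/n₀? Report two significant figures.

n₁/n₀ = exp[−(E₁−E₀)/kT] = exp(−(2ε)/(2.07ε)) = exp(-0.9662) = 0.38.

0.38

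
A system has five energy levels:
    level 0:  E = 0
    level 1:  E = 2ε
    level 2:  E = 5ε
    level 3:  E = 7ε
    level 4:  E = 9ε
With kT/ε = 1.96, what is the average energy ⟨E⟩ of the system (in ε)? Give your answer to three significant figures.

0.947 ε

Eᵢ/kT = 0, 1.0204, 2.5510, 3.5714, 4.5918.
Z = Σ e^(−Eᵢ/kT) = e^(−0) + e^(−1.0204) + e^(−2.5510) + e^(−3.5714) + e^(−4.5918) = 1.0000 + 0.36045 + 0.078004 + 0.028116 + 0.010135 = 1.4767.
⟨E⟩ = Σ Eᵢ e^(−Eᵢ/kT) / Z = (0·1.0000 + 2·0.36045 + 5·0.078004 + 7·0.028116 + 9·0.010135) / 1.4767 = 0.947 ε.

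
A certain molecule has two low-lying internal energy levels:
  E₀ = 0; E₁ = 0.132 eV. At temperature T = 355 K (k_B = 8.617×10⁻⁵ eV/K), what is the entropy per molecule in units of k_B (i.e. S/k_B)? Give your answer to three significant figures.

0.0702

k_BT = 8.617×10⁻⁵ × 355 K = 0.030590 eV.
Eᵢ/kT = 0, 4.3151.
Z = Σ e^(−Eᵢ/kT) = e^(−0) + e^(−4.3151) = 1.0000 + 0.013365 = 1.0134.
⟨E⟩ = Σ EᵢPᵢ = 0.0017409 eV.
S/k_B = ln Z + ⟨E⟩/kT = ln(1.0134) + 0.0017409/0.030590 = 0.013311 + 0.056911 = 0.0702.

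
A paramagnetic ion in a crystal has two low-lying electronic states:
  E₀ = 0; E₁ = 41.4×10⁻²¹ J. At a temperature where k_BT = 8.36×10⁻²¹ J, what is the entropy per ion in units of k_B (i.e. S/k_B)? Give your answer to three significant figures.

0.0418

Eᵢ/kT = 0, 4.9522.
Z = Σ e^(−Eᵢ/kT) = e^(−0) + e^(−4.9522) = 1.0000 + 0.0070678 = 1.0071.
⟨E⟩ = Σ EᵢPᵢ = 0.29054 ×10⁻²¹ J.
S/k_B = ln Z + ⟨E⟩/kT = ln(1.0071) + 0.29054/8.36 = 0.0070749 + 0.034754 = 0.0418.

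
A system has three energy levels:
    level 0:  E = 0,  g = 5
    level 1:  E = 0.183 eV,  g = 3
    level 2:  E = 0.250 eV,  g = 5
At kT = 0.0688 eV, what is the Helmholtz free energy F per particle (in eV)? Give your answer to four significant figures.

Eᵢ/kT = 0, 2.65988, 3.63372.
Z = Σ gᵢe^(−Eᵢ/kT) = 5·e^(−0) + 3·e^(−2.65988) + 5·e^(−3.63372) = 5.00000 + 0.209870 + 0.132089 = 5.34196.
F = −kT ln Z = −0.0688 × ln(5.34196) = −0.0688 × 1.67559 = -0.1153 eV.

-0.1153 eV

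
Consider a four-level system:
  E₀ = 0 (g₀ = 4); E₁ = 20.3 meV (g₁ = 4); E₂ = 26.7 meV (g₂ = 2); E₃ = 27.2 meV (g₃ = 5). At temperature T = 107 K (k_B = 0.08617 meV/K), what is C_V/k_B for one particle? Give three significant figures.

k_BT = 0.08617 × 107 K = 9.2202 meV.
Eᵢ/kT = 0, 2.2017, 2.8958, 2.9500.
Z = Σ gᵢe^(−Eᵢ/kT) = 4·e^(−0) + 4·e^(−2.2017) + 2·e^(−2.8958) + 5·e^(−2.9500) = 4.0000 + 0.44246 + 0.11051 + 0.26170 = 4.8147.
⟨E⟩ = 3.9568 meV, ⟨E²⟩ = 94.446 meV².
C_V/k_B = (⟨E²⟩ − ⟨E⟩²)/(kT)² = (94.446 − 15.656)/85.012 = 0.927.

0.927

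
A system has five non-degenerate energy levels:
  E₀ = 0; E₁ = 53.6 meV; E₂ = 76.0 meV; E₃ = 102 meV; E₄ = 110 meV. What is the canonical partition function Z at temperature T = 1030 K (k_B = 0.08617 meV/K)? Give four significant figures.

Z = 2.578

k_BT = 0.08617 × 1030 K = 88.7551 meV.
Eᵢ/kT = 0, 0.603909, 0.856289, 1.14923, 1.23937.
Z = Σ e^(−Eᵢ/kT) = e^(−0) + e^(−0.603909) + e^(−0.856289) + e^(−1.14923) + e^(−1.23937) = 1.00000 + 0.546671 + 0.424735 + 0.316881 + 0.289567 = 2.57785.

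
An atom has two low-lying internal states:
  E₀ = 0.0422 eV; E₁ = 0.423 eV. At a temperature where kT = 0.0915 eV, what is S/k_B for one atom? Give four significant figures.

Eᵢ/kT = 0.461202, 4.62295.
Z = Σ e^(−Eᵢ/kT) = e^(−0.461202) + e^(−4.62295) = 0.630525 + 0.00982377 = 0.640349.
⟨E⟩ = Σ EᵢPᵢ = 0.0480419 eV.
S/k_B = ln Z + ⟨E⟩/kT = ln(0.640349) + 0.0480419/0.0915 = -0.445742 + 0.525048 = 0.07931.

0.07931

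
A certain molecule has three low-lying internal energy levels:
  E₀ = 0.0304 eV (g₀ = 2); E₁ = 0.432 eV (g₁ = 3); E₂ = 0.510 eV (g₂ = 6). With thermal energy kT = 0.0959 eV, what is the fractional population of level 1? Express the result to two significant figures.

0.022

Eᵢ/kT = 0.3170, 4.505, 5.318.
Z = Σ gᵢe^(−Eᵢ/kT) = 2·e^(−0.3170) + 3·e^(−4.505) + 6·e^(−5.318) = 1.457 + 0.03316 + 0.02942 = 1.520.
P₁ = g₁ e^(−E₁/kT) / Z = 0.03316/1.520 = 0.022.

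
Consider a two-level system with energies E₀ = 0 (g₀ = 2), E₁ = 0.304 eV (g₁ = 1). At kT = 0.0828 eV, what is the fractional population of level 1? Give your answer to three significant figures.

Eᵢ/kT = 0, 3.6715.
Z = Σ gᵢe^(−Eᵢ/kT) = 2·e^(−0) + 1·e^(−3.6715) = 2.0000 + 0.025438 = 2.0254.
P₁ = g₁ e^(−E₁/kT) / Z = 0.025438/2.0254 = 0.0126.

0.0126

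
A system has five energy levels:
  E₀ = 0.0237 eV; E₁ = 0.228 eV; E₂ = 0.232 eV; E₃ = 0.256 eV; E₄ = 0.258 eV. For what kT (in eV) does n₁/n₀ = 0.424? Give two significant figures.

n₁/n₀ = exp[−(E₁−E₀)/kT] = 0.424.
⇒ (E₁−E₀)/kT = ln(1/0.424) = ln(2.358) = 0.8578.
kT = 0.2043 eV / 0.8578 = 0.24 eV.

0.24 eV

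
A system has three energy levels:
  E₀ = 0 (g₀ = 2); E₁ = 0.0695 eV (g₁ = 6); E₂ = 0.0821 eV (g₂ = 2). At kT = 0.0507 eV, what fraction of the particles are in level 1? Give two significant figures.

0.39

Eᵢ/kT = 0, 1.371, 1.619.
Z = Σ gᵢe^(−Eᵢ/kT) = 2·e^(−0) + 6·e^(−1.371) + 2·e^(−1.619) = 2.000 + 1.523 + 0.3962 = 3.919.
P₁ = g₁ e^(−E₁/kT) / Z = 1.523/3.919 = 0.39.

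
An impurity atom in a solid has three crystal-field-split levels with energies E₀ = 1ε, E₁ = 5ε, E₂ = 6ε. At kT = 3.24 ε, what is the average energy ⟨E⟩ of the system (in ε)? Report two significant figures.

2.5 ε

Eᵢ/kT = 0.3086, 1.543, 1.852.
Z = Σ e^(−Eᵢ/kT) = e^(−0.3086) + e^(−1.543) + e^(−1.852) = 0.7345 + 0.2137 + 0.1569 = 1.105.
⟨E⟩ = Σ Eᵢ e^(−Eᵢ/kT) / Z = (1·0.7345 + 5·0.2137 + 6·0.1569) / 1.105 = 2.5 ε.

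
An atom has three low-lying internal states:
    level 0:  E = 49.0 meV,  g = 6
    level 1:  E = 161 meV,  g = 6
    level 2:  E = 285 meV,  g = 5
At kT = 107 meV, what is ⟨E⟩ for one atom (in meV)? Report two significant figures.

91 meV

Eᵢ/kT = 0.4579, 1.505, 2.664.
Z = Σ gᵢe^(−Eᵢ/kT) = 6·e^(−0.4579) + 6·e^(−1.505) + 5·e^(−2.664) = 3.796 + 1.332 + 0.3483 = 5.476.
⟨E⟩ = Σ Eᵢ gᵢe^(−Eᵢ/kT) / Z = (49.0·3.796 + 161·1.332 + 285·0.3483) / 5.476 = 91 meV.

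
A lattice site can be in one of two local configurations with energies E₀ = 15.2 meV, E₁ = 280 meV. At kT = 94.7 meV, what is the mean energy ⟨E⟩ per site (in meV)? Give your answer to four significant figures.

Eᵢ/kT = 0.160507, 2.95671.
Z = Σ e^(−Eᵢ/kT) = e^(−0.160507) + e^(−2.95671) = 0.851712 + 0.0519897 = 0.903702.
⟨E⟩ = Σ Eᵢ e^(−Eᵢ/kT) / Z = (15.2·0.851712 + 280·0.0519897) / 0.903702 = 30.43 meV.

30.43 meV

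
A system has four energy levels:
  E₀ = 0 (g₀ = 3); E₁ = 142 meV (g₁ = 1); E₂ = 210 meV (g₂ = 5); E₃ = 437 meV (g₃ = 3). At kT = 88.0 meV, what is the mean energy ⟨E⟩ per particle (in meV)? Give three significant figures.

Eᵢ/kT = 0, 1.6136, 2.3864, 4.9659.
Z = Σ gᵢe^(−Eᵢ/kT) = 3·e^(−0) + 1·e^(−1.6136) + 5·e^(−2.3864) + 3·e^(−4.9659) = 3.0000 + 0.19917 + 0.45980 + 0.020915 = 3.6799.
⟨E⟩ = Σ Eᵢ gᵢe^(−Eᵢ/kT) / Z = (0·3.0000 + 142·0.19917 + 210·0.45980 + 437·0.020915) / 3.6799 = 36.4 meV.

36.4 meV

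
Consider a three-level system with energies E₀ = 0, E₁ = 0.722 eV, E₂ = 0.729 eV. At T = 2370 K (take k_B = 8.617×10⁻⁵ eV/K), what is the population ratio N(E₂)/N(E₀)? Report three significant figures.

k_BT = 8.617×10⁻⁵ × 2370 K = 0.20422 eV.
n₂/n₀ = exp[−(E₂−E₀)/kT] = exp(−(0.729 eV)/(0.20422 eV)) = exp(-3.5697) = 0.0282.

0.0282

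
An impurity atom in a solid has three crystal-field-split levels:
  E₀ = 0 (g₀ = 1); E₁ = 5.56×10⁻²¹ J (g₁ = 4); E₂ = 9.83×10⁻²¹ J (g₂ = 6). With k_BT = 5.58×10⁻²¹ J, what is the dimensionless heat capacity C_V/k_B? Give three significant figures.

0.452

Eᵢ/kT = 0, 0.99642, 1.7616.
Z = Σ gᵢe^(−Eᵢ/kT) = 1·e^(−0) + 4·e^(−0.99642) + 6·e^(−1.7616) = 1.0000 + 1.4768 + 1.0306 = 3.5074.
⟨E⟩ = 5.2295, ⟨E²⟩ = 41.409.
C_V/k_B = (⟨E²⟩ − ⟨E⟩²)/(kT)² = (41.409 − 27.348)/31.136 = 0.452.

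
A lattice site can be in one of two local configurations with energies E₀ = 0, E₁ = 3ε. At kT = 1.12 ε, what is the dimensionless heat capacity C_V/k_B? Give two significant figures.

0.43

Eᵢ/kT = 0, 2.679.
Z = Σ e^(−Eᵢ/kT) = e^(−0) + e^(−2.679) = 1.000 + 0.06863 = 1.069.
⟨E⟩ = 0.1926 ε, ⟨E²⟩ = 0.5778 ε².
C_V/k_B = (⟨E²⟩ − ⟨E⟩²)/(kT)² = (0.5778 − 0.03709)/1.254 = 0.43.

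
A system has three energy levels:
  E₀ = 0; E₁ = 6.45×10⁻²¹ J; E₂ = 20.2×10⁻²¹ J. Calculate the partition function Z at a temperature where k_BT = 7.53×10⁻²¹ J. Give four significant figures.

Z = 1.493

Eᵢ/kT = 0, 0.856574, 2.68260.
Z = Σ e^(−Eᵢ/kT) = e^(−0) + e^(−0.856574) + e^(−2.68260) = 1.00000 + 0.424614 + 0.0683851 = 1.49300.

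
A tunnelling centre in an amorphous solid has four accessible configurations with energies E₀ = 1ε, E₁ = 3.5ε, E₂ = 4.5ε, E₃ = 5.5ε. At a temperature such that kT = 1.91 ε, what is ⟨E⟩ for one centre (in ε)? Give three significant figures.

Eᵢ/kT = 0.52356, 1.8325, 2.3560, 2.8796.
Z = Σ e^(−Eᵢ/kT) = e^(−0.52356) + e^(−1.8325) + e^(−2.3560) + e^(−2.8796) = 0.59241 + 0.16001 + 0.094799 + 0.056157 = 0.90338.
⟨E⟩ = Σ Eᵢ e^(−Eᵢ/kT) / Z = (1·0.59241 + 3.5·0.16001 + 4.5·0.094799 + 5.5·0.056157) / 0.90338 = 2.09 ε.

2.09 ε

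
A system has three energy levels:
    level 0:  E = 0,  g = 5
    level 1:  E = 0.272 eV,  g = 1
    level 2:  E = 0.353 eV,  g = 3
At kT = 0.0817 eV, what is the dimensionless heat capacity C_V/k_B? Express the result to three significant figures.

0.222

Eᵢ/kT = 0, 3.3293, 4.3207.
Z = Σ gᵢe^(−Eᵢ/kT) = 5·e^(−0) + 1·e^(−3.3293) + 3·e^(−4.3207) = 5.0000 + 0.035818 + 0.039872 = 5.0757.
⟨E⟩ = 0.0046924 eV, ⟨E²⟩ = 0.0015009 eV².
C_V/k_B = (⟨E²⟩ − ⟨E⟩²)/(kT)² = (0.0015009 − 0.000022019)/0.0066749 = 0.222.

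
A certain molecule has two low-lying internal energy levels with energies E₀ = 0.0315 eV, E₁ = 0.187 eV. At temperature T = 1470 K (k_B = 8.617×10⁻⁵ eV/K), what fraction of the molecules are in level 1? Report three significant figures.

0.227

k_BT = 8.617×10⁻⁵ × 1470 K = 0.12667 eV.
Eᵢ/kT = 0.24868, 1.4763.
Z = Σ e^(−Eᵢ/kT) = e^(−0.24868) + e^(−1.4763) = 0.77983 + 0.22848 = 1.0083.
P₁ = e^(−E₁/kT) / Z = 0.22848/1.0083 = 0.227.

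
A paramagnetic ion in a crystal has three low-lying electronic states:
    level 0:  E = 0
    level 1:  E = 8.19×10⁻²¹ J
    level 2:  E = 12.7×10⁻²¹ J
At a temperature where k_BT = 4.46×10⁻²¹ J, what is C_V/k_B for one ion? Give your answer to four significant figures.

0.6863

Eᵢ/kT = 0, 1.83632, 2.84753.
Z = Σ e^(−Eᵢ/kT) = e^(−0) + e^(−1.83632) + e^(−2.84753) = 1.00000 + 0.159403 + 0.0579874 = 1.21739.
⟨E⟩ = 1.67732, ⟨E²⟩ = 16.4655.
C_V/k_B = (⟨E²⟩ − ⟨E⟩²)/(kT)² = (16.4655 − 2.81340)/19.8916 = 0.6863.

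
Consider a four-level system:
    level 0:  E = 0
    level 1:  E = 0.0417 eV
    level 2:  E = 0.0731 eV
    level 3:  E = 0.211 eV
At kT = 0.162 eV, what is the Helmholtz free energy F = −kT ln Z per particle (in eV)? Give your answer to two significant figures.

Eᵢ/kT = 0, 0.2574, 0.4512, 1.302.
Z = Σ e^(−Eᵢ/kT) = e^(−0) + e^(−0.2574) + e^(−0.4512) + e^(−1.302) = 1.000 + 0.7731 + 0.6369 + 0.2720 = 2.682.
F = −kT ln Z = −0.162 × ln(2.682) = −0.162 × 0.9866 = -0.16 eV.

-0.16 eV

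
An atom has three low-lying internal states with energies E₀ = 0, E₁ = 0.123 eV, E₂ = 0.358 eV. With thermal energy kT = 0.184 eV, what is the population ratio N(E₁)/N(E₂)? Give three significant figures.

3.59

n₁/n₂ = exp[−(E₁−E₂)/kT] = exp(−(-0.235 eV)/(0.184 eV)) = exp(1.2772) = 3.59.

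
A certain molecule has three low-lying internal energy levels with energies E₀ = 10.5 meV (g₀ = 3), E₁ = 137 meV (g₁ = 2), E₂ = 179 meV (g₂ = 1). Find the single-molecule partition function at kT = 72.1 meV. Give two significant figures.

Eᵢ/kT = 0.1456, 1.900, 2.483.
Z = Σ gᵢe^(−Eᵢ/kT) = 3·e^(−0.1456) + 2·e^(−1.900) + 1·e^(−2.483) = 2.594 + 0.2991 + 0.08349 = 2.977.

Z = 3.0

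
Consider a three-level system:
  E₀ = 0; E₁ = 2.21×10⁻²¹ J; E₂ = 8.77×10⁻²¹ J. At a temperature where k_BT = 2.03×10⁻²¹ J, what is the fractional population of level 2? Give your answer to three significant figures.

Eᵢ/kT = 0, 1.0887, 4.3202.
Z = Σ e^(−Eᵢ/kT) = e^(−0) + e^(−1.0887) + e^(−4.3202) = 1.0000 + 0.33665 + 0.013297 = 1.3499.
P₂ = e^(−E₂/kT) / Z = 0.013297/1.3499 = 0.00985.

0.00985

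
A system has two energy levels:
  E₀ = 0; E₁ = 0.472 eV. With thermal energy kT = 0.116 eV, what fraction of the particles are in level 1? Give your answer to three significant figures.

Eᵢ/kT = 0, 4.0690.
Z = Σ e^(−Eᵢ/kT) = e^(−0) + e^(−4.0690) = 1.0000 + 0.017094 = 1.0171.
P₁ = e^(−E₁/kT) / Z = 0.017094/1.0171 = 0.0168.

0.0168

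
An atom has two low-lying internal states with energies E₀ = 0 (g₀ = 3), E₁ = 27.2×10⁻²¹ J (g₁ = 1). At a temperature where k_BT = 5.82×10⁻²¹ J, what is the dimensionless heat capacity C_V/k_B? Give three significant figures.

Eᵢ/kT = 0, 4.6735.
Z = Σ gᵢe^(−Eᵢ/kT) = 3·e^(−0) + 1·e^(−4.6735) = 3.0000 + 0.0093395 = 3.0093.
⟨E⟩ = 0.084416, ⟨E²⟩ = 2.2961.
C_V/k_B = (⟨E²⟩ − ⟨E⟩²)/(kT)² = (2.2961 − 0.0071261)/33.872 = 0.0676.

0.0676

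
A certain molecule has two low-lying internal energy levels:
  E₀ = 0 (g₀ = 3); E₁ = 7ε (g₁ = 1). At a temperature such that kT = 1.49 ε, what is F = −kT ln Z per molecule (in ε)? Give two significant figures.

Eᵢ/kT = 0, 4.698.
Z = Σ gᵢe^(−Eᵢ/kT) = 3·e^(−0) + 1·e^(−4.698) = 3.000 + 0.009113 = 3.009.
F = −kT ln Z = −1.49 × ln(3.009) = −1.49 × 1.102 = -1.6 ε.

-1.6 ε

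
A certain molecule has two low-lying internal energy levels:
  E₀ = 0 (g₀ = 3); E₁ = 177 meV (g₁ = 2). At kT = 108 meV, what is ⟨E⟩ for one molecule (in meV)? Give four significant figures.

20.29 meV

Eᵢ/kT = 0, 1.63889.
Z = Σ gᵢe^(−Eᵢ/kT) = 3·e^(−0) + 2·e^(−1.63889) = 3.00000 + 0.388391 = 3.38839.
⟨E⟩ = Σ Eᵢ gᵢe^(−Eᵢ/kT) / Z = (0·3.00000 + 177·0.388391) / 3.38839 = 20.29 meV.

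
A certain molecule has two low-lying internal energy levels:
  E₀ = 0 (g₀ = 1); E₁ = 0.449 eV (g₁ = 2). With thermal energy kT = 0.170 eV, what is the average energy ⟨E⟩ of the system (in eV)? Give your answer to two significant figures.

Eᵢ/kT = 0, 2.641.
Z = Σ gᵢe^(−Eᵢ/kT) = 1·e^(−0) + 2·e^(−2.641) = 1.000 + 0.1426 = 1.143.
⟨E⟩ = Σ Eᵢ gᵢe^(−Eᵢ/kT) / Z = (0·1.000 + 0.449·0.1426) / 1.143 = 0.056 eV.

0.056 eV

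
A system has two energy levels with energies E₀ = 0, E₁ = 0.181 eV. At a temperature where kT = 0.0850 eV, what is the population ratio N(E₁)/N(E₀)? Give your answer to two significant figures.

0.12

n₁/n₀ = exp[−(E₁−E₀)/kT] = exp(−(0.181 eV)/(0.0850 eV)) = exp(-2.129) = 0.12.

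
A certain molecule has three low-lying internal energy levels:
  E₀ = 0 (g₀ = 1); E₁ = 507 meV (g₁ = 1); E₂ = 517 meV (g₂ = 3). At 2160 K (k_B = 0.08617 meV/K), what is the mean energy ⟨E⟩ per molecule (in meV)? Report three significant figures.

104 meV

k_BT = 0.08617 × 2160 K = 186.13 meV.
Eᵢ/kT = 0, 2.7239, 2.7776.
Z = Σ gᵢe^(−Eᵢ/kT) = 1·e^(−0) + 1·e^(−2.7239) + 3·e^(−2.7776) = 1.0000 + 0.065618 + 0.18656 = 1.2522.
⟨E⟩ = Σ Eᵢ gᵢe^(−Eᵢ/kT) / Z = (0·1.0000 + 507·0.065618 + 517·0.18656) / 1.2522 = 104 meV.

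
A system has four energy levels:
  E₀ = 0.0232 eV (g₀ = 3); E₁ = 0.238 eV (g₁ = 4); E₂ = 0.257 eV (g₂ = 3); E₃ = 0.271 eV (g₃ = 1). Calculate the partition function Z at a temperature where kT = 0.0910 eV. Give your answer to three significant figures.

Eᵢ/kT = 0.25495, 2.6154, 2.8242, 2.9780.
Z = Σ gᵢe^(−Eᵢ/kT) = 3·e^(−0.25495) + 4·e^(−2.6154) + 3·e^(−2.8242) + 1·e^(−2.9780) = 2.3249 + 0.29255 + 0.17807 + 0.050895 = 2.8464.

Z = 2.85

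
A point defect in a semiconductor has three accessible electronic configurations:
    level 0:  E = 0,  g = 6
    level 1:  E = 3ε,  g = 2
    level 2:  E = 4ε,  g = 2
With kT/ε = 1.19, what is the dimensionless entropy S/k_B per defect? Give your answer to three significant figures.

1.93

Eᵢ/kT = 0, 2.5210, 3.3613.
Z = Σ gᵢe^(−Eᵢ/kT) = 6·e^(−0) + 2·e^(−2.5210) + 2·e^(−3.3613) = 6.0000 + 0.16076 + 0.069380 = 6.2301.
⟨E⟩ = Σ EᵢPᵢ = 0.12196 ε.
S/k_B = ln Z + ⟨E⟩/kT = ln(6.2301) + 0.12196/1.19 = 1.8294 + 0.10249 = 1.93.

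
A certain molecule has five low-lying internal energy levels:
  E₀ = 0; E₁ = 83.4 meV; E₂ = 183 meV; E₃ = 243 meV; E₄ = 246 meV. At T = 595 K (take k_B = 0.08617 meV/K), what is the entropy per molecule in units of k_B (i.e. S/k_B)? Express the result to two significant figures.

k_BT = 0.08617 × 595 K = 51.27 meV.
Eᵢ/kT = 0, 1.627, 3.569, 4.740, 4.798.
Z = Σ e^(−Eᵢ/kT) = e^(−0) + e^(−1.627) + e^(−3.569) + e^(−4.740) + e^(−4.798) = 1.000 + 0.1965 + 0.02818 + 0.008739 + 0.008246 = 1.242.
⟨E⟩ = Σ EᵢPᵢ = 20.69 meV.
S/k_B = ln Z + ⟨E⟩/kT = ln(1.242) + 20.69/51.27 = 0.2167 + 0.4035 = 0.62.

0.62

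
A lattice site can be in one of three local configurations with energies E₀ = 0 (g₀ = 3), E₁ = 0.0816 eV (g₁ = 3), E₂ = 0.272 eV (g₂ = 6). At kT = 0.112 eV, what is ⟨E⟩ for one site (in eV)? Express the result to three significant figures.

0.0526 eV

Eᵢ/kT = 0, 0.72857, 2.4286.
Z = Σ gᵢe^(−Eᵢ/kT) = 3·e^(−0) + 3·e^(−0.72857) + 6·e^(−2.4286) = 3.0000 + 1.4478 + 0.52896 = 4.9768.
⟨E⟩ = Σ Eᵢ gᵢe^(−Eᵢ/kT) / Z = (0·3.0000 + 0.0816·1.4478 + 0.272·0.52896) / 4.9768 = 0.0526 eV.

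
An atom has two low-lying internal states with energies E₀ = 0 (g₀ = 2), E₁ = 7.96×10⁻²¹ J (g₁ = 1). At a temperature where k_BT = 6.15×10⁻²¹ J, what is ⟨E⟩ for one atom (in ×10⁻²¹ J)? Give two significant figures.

0.96 ×10⁻²¹ J

Eᵢ/kT = 0, 1.294.
Z = Σ gᵢe^(−Eᵢ/kT) = 2·e^(−0) + 1·e^(−1.294) = 2.000 + 0.2742 = 2.274.
⟨E⟩ = Σ Eᵢ gᵢe^(−Eᵢ/kT) / Z = (0·2.000 + 7.96·0.2742) / 2.274 = 0.96 ×10⁻²¹ J.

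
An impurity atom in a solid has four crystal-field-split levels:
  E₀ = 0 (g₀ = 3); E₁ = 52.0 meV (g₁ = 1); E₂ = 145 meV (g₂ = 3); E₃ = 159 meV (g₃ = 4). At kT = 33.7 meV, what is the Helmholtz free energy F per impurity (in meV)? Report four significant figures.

Eᵢ/kT = 0, 1.54303, 4.30267, 4.71810.
Z = Σ gᵢe^(−Eᵢ/kT) = 3·e^(−0) + 1·e^(−1.54303) + 3·e^(−4.30267) + 4·e^(−4.71810) = 3.00000 + 0.213733 + 0.0405971 + 0.0357285 = 3.29006.
F = −kT ln Z = −33.7 × ln(3.29006) = −33.7 × 1.19091 = -40.13 meV.

-40.13 meV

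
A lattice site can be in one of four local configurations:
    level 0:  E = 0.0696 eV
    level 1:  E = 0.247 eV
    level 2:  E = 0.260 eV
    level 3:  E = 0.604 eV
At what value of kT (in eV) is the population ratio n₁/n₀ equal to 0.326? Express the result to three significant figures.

0.158 eV

n₁/n₀ = exp[−(E₁−E₀)/kT] = 0.326.
⇒ (E₁−E₀)/kT = ln(1/0.326) = ln(3.0675) = 1.1209.
kT = 0.1774 eV / 1.1209 = 0.158 eV.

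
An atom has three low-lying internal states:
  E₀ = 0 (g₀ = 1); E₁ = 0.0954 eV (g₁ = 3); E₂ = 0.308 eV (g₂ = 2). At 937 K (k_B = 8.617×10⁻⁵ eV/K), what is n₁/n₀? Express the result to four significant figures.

0.9204

k_BT = 8.617×10⁻⁵ × 937 K = 0.0807413 eV.
n₁/n₀ = (g₁/g₀) exp[−(E₁−E₀)/kT] = (3/1) × exp(−(0.0954 eV)/(0.0807413 eV)) = (3/1) × exp(-1.18155) = 0.9204.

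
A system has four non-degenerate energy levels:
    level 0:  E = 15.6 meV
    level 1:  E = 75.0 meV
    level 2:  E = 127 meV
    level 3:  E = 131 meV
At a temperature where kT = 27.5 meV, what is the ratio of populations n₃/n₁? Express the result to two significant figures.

n₃/n₁ = exp[−(E₃−E₁)/kT] = exp(−(56.0 meV)/(27.5 meV)) = exp(-2.036) = 0.13.

0.13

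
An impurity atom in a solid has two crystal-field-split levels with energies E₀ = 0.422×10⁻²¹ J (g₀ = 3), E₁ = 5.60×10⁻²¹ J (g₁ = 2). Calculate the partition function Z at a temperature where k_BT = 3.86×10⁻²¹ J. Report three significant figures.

Z = 3.16

Eᵢ/kT = 0.10933, 1.4508.
Z = Σ gᵢe^(−Eᵢ/kT) = 3·e^(−0.10933) + 2·e^(−1.4508) = 2.6893 + 0.46877 = 3.1581.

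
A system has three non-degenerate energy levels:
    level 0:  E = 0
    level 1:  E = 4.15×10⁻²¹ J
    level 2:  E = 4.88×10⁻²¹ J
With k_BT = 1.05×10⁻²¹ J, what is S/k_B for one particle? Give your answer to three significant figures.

0.145

Eᵢ/kT = 0, 3.9524, 4.6476.
Z = Σ e^(−Eᵢ/kT) = e^(−0) + e^(−3.9524) + e^(−4.6476) = 1.0000 + 0.019209 + 0.0095846 = 1.0288.
⟨E⟩ = Σ EᵢPᵢ = 0.12295 ×10⁻²¹ J.
S/k_B = ln Z + ⟨E⟩/kT = ln(1.0288) + 0.12295/1.05 = 0.028393 + 0.11710 = 0.145.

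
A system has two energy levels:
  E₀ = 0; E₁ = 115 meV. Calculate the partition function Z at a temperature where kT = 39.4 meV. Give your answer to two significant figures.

Z = 1.1

Eᵢ/kT = 0, 2.919.
Z = Σ e^(−Eᵢ/kT) = e^(−0) + e^(−2.919) = 1.000 + 0.05399 = 1.054.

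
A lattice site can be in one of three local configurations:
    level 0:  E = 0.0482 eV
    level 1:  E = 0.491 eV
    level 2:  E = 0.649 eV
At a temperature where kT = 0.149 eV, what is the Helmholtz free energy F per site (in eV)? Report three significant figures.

0.0383 eV

Eᵢ/kT = 0.32349, 3.2953, 4.3557.
Z = Σ e^(−Eᵢ/kT) = e^(−0.32349) + e^(−3.2953) + e^(−4.3557) = 0.72362 + 0.037057 + 0.012833 = 0.77351.
F = −kT ln Z = −0.149 × ln(0.77351) = −0.149 × -0.25682 = 0.0383 eV.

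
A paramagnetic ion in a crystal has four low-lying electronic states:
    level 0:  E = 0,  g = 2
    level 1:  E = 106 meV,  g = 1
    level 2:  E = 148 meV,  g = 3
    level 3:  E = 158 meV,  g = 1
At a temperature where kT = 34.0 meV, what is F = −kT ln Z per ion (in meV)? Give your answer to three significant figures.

-25.1 meV

Eᵢ/kT = 0, 3.1176, 4.3529, 4.6471.
Z = Σ gᵢe^(−Eᵢ/kT) = 2·e^(−0) + 1·e^(−3.1176) + 3·e^(−4.3529) + 1·e^(−4.6471) = 2.0000 + 0.044263 + 0.038608 + 0.0095894 = 2.0925.
F = −kT ln Z = −34.0 × ln(2.0925) = −34.0 × 0.73836 = -25.1 meV.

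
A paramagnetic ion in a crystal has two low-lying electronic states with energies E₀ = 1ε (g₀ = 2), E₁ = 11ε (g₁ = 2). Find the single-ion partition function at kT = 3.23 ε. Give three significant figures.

Eᵢ/kT = 0.30960, 3.4056.
Z = Σ gᵢe^(−Eᵢ/kT) = 2·e^(−0.30960) + 2·e^(−3.4056) = 1.4675 + 0.066374 = 1.5339.

Z = 1.53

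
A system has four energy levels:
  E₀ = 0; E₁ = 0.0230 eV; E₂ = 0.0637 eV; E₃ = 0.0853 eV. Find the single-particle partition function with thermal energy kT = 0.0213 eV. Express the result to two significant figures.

Eᵢ/kT = 0, 1.080, 2.991, 4.005.
Z = Σ e^(−Eᵢ/kT) = e^(−0) + e^(−1.080) + e^(−2.991) + e^(−4.005) = 1.000 + 0.3396 + 0.05024 + 0.01822 = 1.408.

Z = 1.4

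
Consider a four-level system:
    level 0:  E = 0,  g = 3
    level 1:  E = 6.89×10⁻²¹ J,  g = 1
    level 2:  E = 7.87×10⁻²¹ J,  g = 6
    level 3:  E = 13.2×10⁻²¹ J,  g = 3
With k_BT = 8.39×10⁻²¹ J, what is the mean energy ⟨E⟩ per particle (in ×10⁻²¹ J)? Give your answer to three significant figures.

Eᵢ/kT = 0, 0.82122, 0.93802, 1.5733.
Z = Σ gᵢe^(−Eᵢ/kT) = 3·e^(−0) + 1·e^(−0.82122) + 6·e^(−0.93802) + 3·e^(−1.5733) = 3.0000 + 0.43989 + 2.3484 + 0.62208 = 6.4104.
⟨E⟩ = Σ Eᵢ gᵢe^(−Eᵢ/kT) / Z = (0·3.0000 + 6.89·0.43989 + 7.87·2.3484 + 13.2·0.62208) / 6.4104 = 4.64 ×10⁻²¹ J.

4.64 ×10⁻²¹ J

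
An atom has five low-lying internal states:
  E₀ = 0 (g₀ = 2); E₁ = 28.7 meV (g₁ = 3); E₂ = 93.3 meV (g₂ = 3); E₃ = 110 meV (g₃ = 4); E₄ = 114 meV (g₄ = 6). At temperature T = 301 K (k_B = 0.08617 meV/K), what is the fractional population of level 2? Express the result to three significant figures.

k_BT = 0.08617 × 301 K = 25.937 meV.
Eᵢ/kT = 0, 1.1065, 3.5972, 4.2410, 4.3953.
Z = Σ gᵢe^(−Eᵢ/kT) = 2·e^(−0) + 3·e^(−1.1065) + 3·e^(−3.5972) + 4·e^(−4.2410) + 6·e^(−4.3953) = 2.0000 + 0.99214 + 0.082201 + 0.057573 + 0.074011 = 3.2059.
P₂ = g₂ e^(−E₂/kT) / Z = 0.082201/3.2059 = 0.0256.

0.0256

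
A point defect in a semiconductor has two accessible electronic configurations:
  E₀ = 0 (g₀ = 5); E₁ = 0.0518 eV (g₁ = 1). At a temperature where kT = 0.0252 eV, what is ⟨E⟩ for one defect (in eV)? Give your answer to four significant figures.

0.001293 eV

Eᵢ/kT = 0, 2.05556.
Z = Σ gᵢe^(−Eᵢ/kT) = 5·e^(−0) + 1·e^(−2.05556) = 5.00000 + 0.128021 = 5.12802.
⟨E⟩ = Σ Eᵢ gᵢe^(−Eᵢ/kT) / Z = (0·5.00000 + 0.0518·0.128021) / 5.12802 = 0.001293 eV.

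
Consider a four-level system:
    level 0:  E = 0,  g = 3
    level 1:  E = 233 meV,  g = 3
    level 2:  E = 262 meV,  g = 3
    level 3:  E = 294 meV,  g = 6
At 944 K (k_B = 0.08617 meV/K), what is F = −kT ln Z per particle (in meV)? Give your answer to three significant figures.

-101 meV

k_BT = 0.08617 × 944 K = 81.344 meV.
Eᵢ/kT = 0, 2.8644, 3.2209, 3.6143.
Z = Σ gᵢe^(−Eᵢ/kT) = 3·e^(−0) + 3·e^(−2.8644) + 3·e^(−3.2209) + 6·e^(−3.6143) = 3.0000 + 0.17105 + 0.11976 + 0.16161 = 3.4524.
F = −kT ln Z = −81.344 × ln(3.4524) = −81.344 × 1.2391 = -101 meV.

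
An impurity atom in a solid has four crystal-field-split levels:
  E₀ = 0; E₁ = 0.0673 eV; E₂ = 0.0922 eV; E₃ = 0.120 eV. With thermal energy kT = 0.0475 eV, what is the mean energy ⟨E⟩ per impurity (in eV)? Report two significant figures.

0.027 eV

Eᵢ/kT = 0, 1.417, 1.941, 2.526.
Z = Σ e^(−Eᵢ/kT) = e^(−0) + e^(−1.417) + e^(−1.941) + e^(−2.526) = 1.000 + 0.2424 + 0.1436 + 0.07998 = 1.466.
⟨E⟩ = Σ Eᵢ e^(−Eᵢ/kT) / Z = (0·1.000 + 0.0673·0.2424 + 0.0922·0.1436 + 0.120·0.07998) / 1.466 = 0.027 eV.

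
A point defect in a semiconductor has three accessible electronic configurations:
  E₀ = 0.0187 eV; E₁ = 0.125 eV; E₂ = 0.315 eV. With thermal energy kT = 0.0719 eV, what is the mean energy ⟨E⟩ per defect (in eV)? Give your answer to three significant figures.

Eᵢ/kT = 0.26008, 1.7385, 4.3811.
Z = Σ e^(−Eᵢ/kT) = e^(−0.26008) + e^(−1.7385) + e^(−4.3811) = 0.77099 + 0.17578 + 0.012512 = 0.95928.
⟨E⟩ = Σ Eᵢ e^(−Eᵢ/kT) / Z = (0.0187·0.77099 + 0.125·0.17578 + 0.315·0.012512) / 0.95928 = 0.0420 eV.

0.0420 eV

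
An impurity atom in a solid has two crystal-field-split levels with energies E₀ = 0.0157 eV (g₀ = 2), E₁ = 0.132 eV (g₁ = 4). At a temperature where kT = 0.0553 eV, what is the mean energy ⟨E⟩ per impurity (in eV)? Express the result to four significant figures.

Eᵢ/kT = 0.283906, 2.38698.
Z = Σ gᵢe^(−Eᵢ/kT) = 2·e^(−0.283906) + 4·e^(−2.38698) = 1.50567 + 0.367627 = 1.87330.
⟨E⟩ = Σ Eᵢ gᵢe^(−Eᵢ/kT) / Z = (0.0157·1.50567 + 0.132·0.367627) / 1.87330 = 0.03852 eV.

0.03852 eV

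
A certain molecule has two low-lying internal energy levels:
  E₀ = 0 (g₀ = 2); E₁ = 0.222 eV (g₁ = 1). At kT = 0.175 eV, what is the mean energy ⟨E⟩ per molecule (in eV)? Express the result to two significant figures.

0.027 eV

Eᵢ/kT = 0, 1.269.
Z = Σ gᵢe^(−Eᵢ/kT) = 2·e^(−0) + 1·e^(−1.269) = 2.000 + 0.2811 = 2.281.
⟨E⟩ = Σ Eᵢ gᵢe^(−Eᵢ/kT) / Z = (0·2.000 + 0.222·0.2811) / 2.281 = 0.027 eV.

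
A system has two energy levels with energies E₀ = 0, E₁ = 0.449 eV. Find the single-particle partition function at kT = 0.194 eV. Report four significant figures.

Z = 1.099

Eᵢ/kT = 0, 2.31443.
Z = Σ e^(−Eᵢ/kT) = e^(−0) + e^(−2.31443) = 1.00000 + 0.0988225 = 1.09882.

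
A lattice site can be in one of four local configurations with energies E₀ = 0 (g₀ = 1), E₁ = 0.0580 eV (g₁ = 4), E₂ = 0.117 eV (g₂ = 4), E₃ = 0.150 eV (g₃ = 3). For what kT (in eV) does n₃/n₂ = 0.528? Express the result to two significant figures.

0.094 eV

n₃/n₂ = (g₃/g₂) exp[−(E₃−E₂)/kT] = 0.528.
⇒ (E₃−E₂)/kT = ln((3/4)/0.528) = ln(1.420) = 0.3507.
kT = 0.033 eV / 0.3507 = 0.094 eV.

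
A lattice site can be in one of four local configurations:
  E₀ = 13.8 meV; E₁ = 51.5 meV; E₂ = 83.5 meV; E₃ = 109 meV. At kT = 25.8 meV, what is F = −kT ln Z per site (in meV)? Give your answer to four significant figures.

6.559 meV

Eᵢ/kT = 0.534884, 1.99612, 3.23643, 4.22481.
Z = Σ e^(−Eᵢ/kT) = e^(−0.534884) + e^(−1.99612) + e^(−3.23643) + e^(−4.22481) = 0.585737 + 0.135861 + 0.0393040 + 0.0146281 = 0.775530.
F = −kT ln Z = −25.8 × ln(0.775530) = −25.8 × -0.254209 = 6.559 meV.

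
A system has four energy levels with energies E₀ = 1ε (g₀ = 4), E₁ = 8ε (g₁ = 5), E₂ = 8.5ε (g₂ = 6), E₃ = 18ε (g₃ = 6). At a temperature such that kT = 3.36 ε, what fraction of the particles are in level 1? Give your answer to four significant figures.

0.1174

Eᵢ/kT = 0.297619, 2.38095, 2.52976, 5.35714.
Z = Σ gᵢe^(−Eᵢ/kT) = 4·e^(−0.297619) + 5·e^(−2.38095) + 6·e^(−2.52976) + 6·e^(−5.35714) = 2.97034 + 0.462313 + 0.478069 + 0.0282862 = 3.93901.
P₁ = g₁ e^(−E₁/kT) / Z = 0.462313/3.93901 = 0.1174.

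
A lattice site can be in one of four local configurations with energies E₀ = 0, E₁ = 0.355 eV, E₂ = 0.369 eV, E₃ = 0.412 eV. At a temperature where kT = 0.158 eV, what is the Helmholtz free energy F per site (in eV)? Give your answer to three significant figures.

Eᵢ/kT = 0, 2.2468, 2.3354, 2.6076.
Z = Σ e^(−Eᵢ/kT) = e^(−0) + e^(−2.2468) + e^(−2.3354) + e^(−2.6076) = 1.0000 + 0.10574 + 0.096772 + 0.073711 = 1.2762.
F = −kT ln Z = −0.158 × ln(1.2762) = −0.158 × 0.24389 = -0.0385 eV.

-0.0385 eV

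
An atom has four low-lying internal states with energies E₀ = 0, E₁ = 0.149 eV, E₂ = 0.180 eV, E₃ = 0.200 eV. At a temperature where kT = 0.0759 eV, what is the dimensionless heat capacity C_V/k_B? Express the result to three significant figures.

0.922

Eᵢ/kT = 0, 1.9631, 2.3715, 2.6350.
Z = Σ e^(−Eᵢ/kT) = e^(−0) + e^(−1.9631) + e^(−2.3715) + e^(−2.6350) = 1.0000 + 0.14042 + 0.093341 + 0.071719 = 1.3055.
⟨E⟩ = 0.039883 eV, ⟨E²⟩ = 0.0069019 eV².
C_V/k_B = (⟨E²⟩ − ⟨E⟩²)/(kT)² = (0.0069019 − 0.0015907)/0.0057608 = 0.922.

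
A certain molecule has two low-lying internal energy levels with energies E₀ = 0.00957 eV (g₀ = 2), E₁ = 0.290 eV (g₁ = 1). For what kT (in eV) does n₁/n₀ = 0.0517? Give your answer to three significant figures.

0.124 eV

n₁/n₀ = (g₁/g₀) exp[−(E₁−E₀)/kT] = 0.0517.
⇒ (E₁−E₀)/kT = ln((1/2)/0.0517) = ln(9.6712) = 2.2692.
kT = 0.28043 eV / 2.2692 = 0.124 eV.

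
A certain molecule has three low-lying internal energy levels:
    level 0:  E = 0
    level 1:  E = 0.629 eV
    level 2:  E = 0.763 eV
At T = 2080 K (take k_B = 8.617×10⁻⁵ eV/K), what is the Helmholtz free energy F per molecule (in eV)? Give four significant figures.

k_BT = 8.617×10⁻⁵ × 2080 K = 0.179234 eV.
Eᵢ/kT = 0, 3.50938, 4.25700.
Z = Σ e^(−Eᵢ/kT) = e^(−0) + e^(−3.50938) + e^(−4.25700) = 1.00000 + 0.0299155 + 0.0141647 = 1.04408.
F = −kT ln Z = −0.179234 × ln(1.04408) = −0.179234 × 0.0431361 = -0.007731 eV.

-0.007731 eV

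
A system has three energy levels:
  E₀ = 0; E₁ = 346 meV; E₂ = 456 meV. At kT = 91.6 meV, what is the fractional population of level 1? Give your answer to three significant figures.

0.0222

Eᵢ/kT = 0, 3.7773, 4.9782.
Z = Σ e^(−Eᵢ/kT) = e^(−0) + e^(−3.7773) + e^(−4.9782) = 1.0000 + 0.022884 + 0.0068864 = 1.0298.
P₁ = e^(−E₁/kT) / Z = 0.022884/1.0298 = 0.0222.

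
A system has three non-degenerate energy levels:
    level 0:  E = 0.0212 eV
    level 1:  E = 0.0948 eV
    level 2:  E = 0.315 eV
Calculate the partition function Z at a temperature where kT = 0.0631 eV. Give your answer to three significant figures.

Z = 0.944

Eᵢ/kT = 0.33597, 1.5024, 4.9921.
Z = Σ e^(−Eᵢ/kT) = e^(−0.33597) + e^(−1.5024) + e^(−4.9921) = 0.71464 + 0.22260 + 0.0067914 = 0.94403.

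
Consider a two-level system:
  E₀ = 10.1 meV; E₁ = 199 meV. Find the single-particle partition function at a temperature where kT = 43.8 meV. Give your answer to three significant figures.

Eᵢ/kT = 0.23059, 4.5434.
Z = Σ e^(−Eᵢ/kT) = e^(−0.23059) + e^(−4.5434) = 0.79406 + 0.010637 = 0.80470.

Z = 0.805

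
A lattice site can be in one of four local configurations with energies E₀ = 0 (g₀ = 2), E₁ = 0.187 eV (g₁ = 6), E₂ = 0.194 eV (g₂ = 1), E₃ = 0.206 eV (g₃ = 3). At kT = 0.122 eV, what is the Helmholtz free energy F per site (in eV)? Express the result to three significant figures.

Eᵢ/kT = 0, 1.5328, 1.5902, 1.6885.
Z = Σ gᵢe^(−Eᵢ/kT) = 2·e^(−0) + 6·e^(−1.5328) + 1·e^(−1.5902) + 3·e^(−1.6885) = 2.0000 + 1.2956 + 0.20388 + 0.55439 = 4.0539.
F = −kT ln Z = −0.122 × ln(4.0539) = −0.122 × 1.3997 = -0.171 eV.

-0.171 eV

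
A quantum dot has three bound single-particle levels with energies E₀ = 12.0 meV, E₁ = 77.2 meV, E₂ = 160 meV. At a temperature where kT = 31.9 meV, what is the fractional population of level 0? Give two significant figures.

0.88

Eᵢ/kT = 0.3762, 2.420, 5.016.
Z = Σ e^(−Eᵢ/kT) = e^(−0.3762) + e^(−2.420) + e^(−5.016) = 0.6865 + 0.08892 + 0.006631 = 0.7821.
P₀ = e^(−E₀/kT) / Z = 0.6865/0.7821 = 0.88.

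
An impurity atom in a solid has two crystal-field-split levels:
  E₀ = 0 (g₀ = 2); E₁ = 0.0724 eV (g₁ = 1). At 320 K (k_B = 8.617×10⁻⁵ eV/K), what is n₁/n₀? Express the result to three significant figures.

k_BT = 8.617×10⁻⁵ × 320 K = 0.027574 eV.
n₁/n₀ = (g₁/g₀) exp[−(E₁−E₀)/kT] = (1/2) × exp(−(0.0724 eV)/(0.027574 eV)) = (1/2) × exp(-2.6257) = 0.0362.

0.0362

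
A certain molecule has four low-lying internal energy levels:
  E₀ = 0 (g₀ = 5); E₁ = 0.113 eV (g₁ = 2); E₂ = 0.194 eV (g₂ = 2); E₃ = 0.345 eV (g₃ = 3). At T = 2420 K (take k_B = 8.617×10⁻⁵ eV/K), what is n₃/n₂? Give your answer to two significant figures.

0.73

k_BT = 8.617×10⁻⁵ × 2420 K = 0.2085 eV.
n₃/n₂ = (g₃/g₂) exp[−(E₃−E₂)/kT] = (3/2) × exp(−(0.151 eV)/(0.2085 eV)) = (3/2) × exp(-0.7242) = 0.73.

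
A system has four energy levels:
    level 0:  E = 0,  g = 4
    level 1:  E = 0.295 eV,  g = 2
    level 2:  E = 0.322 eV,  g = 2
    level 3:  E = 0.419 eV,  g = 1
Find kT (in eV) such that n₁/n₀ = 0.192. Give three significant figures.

n₁/n₀ = (g₁/g₀) exp[−(E₁−E₀)/kT] = 0.192.
⇒ (E₁−E₀)/kT = ln((2/4)/0.192) = ln(2.6042) = 0.95713.
kT = 0.295 eV / 0.95713 = 0.308 eV.

0.308 eV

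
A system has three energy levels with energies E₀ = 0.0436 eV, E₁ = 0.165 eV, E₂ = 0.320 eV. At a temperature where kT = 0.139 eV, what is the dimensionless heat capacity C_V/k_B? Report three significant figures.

0.385

Eᵢ/kT = 0.31367, 1.1871, 2.3022.
Z = Σ e^(−Eᵢ/kT) = e^(−0.31367) + e^(−1.1871) + e^(−2.3022) = 0.73076 + 0.30510 + 0.10004 = 1.1359.
⟨E⟩ = 0.10055 eV, ⟨E²⟩ = 0.017554 eV².
C_V/k_B = (⟨E²⟩ − ⟨E⟩²)/(kT)² = (0.017554 − 0.010110)/0.019321 = 0.385.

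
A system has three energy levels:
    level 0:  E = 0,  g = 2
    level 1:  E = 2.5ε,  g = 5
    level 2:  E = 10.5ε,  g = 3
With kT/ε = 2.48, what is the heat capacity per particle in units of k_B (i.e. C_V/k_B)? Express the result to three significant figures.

Eᵢ/kT = 0, 1.0081, 4.2339.
Z = Σ gᵢe^(−Eᵢ/kT) = 2·e^(−0) + 5·e^(−1.0081) + 3·e^(−4.2339) = 2.0000 + 1.8246 + 0.043487 = 3.8681.
⟨E⟩ = 1.2973 ε, ⟨E²⟩ = 4.1876 ε².
C_V/k_B = (⟨E²⟩ − ⟨E⟩²)/(kT)² = (4.1876 − 1.6830)/6.1504 = 0.407.

0.407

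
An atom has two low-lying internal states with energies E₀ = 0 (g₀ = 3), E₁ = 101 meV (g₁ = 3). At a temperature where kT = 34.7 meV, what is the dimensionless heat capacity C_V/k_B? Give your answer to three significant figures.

0.415

Eᵢ/kT = 0, 2.9107.
Z = Σ gᵢe^(−Eᵢ/kT) = 3·e^(−0) + 3·e^(−2.9107) = 3.0000 + 0.16331 = 3.1633.
⟨E⟩ = 5.2143 meV, ⟨E²⟩ = 526.64 meV².
C_V/k_B = (⟨E²⟩ − ⟨E⟩²)/(kT)² = (526.64 − 27.189)/1204.1 = 0.415.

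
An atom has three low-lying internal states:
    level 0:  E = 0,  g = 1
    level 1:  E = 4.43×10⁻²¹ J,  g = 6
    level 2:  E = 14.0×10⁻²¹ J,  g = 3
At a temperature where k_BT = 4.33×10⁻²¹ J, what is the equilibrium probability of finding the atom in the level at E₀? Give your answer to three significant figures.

0.305

Eᵢ/kT = 0, 1.0231, 3.2333.
Z = Σ gᵢe^(−Eᵢ/kT) = 1·e^(−0) + 6·e^(−1.0231) + 3·e^(−3.2333) = 1.0000 + 2.1569 + 0.11828 = 3.2752.
P₀ = g₀ e^(−E₀/kT) / Z = 1.0000/3.2752 = 0.305.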